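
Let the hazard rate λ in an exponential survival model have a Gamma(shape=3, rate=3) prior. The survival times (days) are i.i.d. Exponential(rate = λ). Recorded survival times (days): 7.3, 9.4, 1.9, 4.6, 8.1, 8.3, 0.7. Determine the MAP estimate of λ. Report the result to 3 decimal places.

λ̂_MAP = 0.208

The Exponential(rate=λ) likelihood is ∝ λ^n e^(−λΣtᵢ). Here n = 7 and Σtᵢ = 7.3 + 9.4 + 1.9 + 4.6 + 8.1 + 8.3 + 0.7 = 40.3.
Posterior ∝ λ^2e^(−3λ) · λ^7e^(−40.3λ) = λ^9e^(−43.3λ), i.e. Gamma(10, 43.3).
Mode = (a−1)/b = 9/43.3 ≈ 0.208.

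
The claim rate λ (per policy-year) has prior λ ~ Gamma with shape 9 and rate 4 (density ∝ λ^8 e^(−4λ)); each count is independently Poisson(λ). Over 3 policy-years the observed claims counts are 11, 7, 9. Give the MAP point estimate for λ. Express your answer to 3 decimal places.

Σxᵢ = 11+7+9 = 27, with n = 3.
Posterior ∝ λ^8e^(−4λ) · λ^27e^(−3λ) = λ^35e^(−7λ), i.e. Gamma(shape=36, rate=7).
The mode of a Gamma(a, b) with a ≥ 1 (shape–rate) is (a−1)/b = 35/7 ≈ 5.000.

λ̂_MAP = 5.000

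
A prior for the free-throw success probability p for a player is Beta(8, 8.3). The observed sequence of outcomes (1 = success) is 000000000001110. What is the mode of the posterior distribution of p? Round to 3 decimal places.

p̂_MAP = 0.341

Prior: Beta(8, 8.3).
Data: 3 successes in 15 trials (from the sequence). The binomial likelihood contributes p^3(1−p)^12, so the posterior is Beta(8+3, 8.3+12) = Beta(11, 20.3).
For Beta(a, b) with a, b > 1 the mode is (a−1)/(a+b−2) = 10/29.3 ≈ 0.341.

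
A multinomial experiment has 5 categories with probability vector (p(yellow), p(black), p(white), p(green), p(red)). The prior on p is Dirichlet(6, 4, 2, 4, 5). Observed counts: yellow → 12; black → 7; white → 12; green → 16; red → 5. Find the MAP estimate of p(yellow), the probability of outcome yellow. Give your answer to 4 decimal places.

The posterior is Dirichlet(αᵢ + nᵢ) = Dirichlet(18, 11, 14, 20, 10).
For a Dirichlet(a₁,…,a_K) with all aᵢ > 1, the mode has j-th component (aⱼ − 1)/(Σaᵢ − K).
Here Σaᵢ = 73 and K = 5, so p(yellow) = (18 − 1)/(73 − 5) = 17/68 ≈ 0.2500.

MAP estimate of p(yellow) = 0.2500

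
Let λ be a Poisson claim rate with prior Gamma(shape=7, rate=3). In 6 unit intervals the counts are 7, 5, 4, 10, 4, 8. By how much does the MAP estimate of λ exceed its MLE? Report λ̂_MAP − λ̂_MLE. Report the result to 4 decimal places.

MAP − MLE = -1.4444

Σxᵢ = 38. Posterior is Gamma(45, 9); MAP = (45−1)/9 = 44/9 ≈ 4.88889.
MLE = x̄ = 38/6 ≈ 6.33333.
Difference = 44/9 − 38/6 = -13/9 ≈ -1.4444.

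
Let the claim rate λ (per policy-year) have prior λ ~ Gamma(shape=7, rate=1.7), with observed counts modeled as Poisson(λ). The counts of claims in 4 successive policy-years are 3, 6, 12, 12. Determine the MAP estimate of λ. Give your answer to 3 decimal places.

λ̂_MAP = 6.842

Σxᵢ = 3+6+12+12 = 33, with n = 4.
Posterior ∝ λ^6e^(−1.7λ) · λ^33e^(−4λ) = λ^39e^(−5.7λ), i.e. Gamma(shape=40, rate=5.7).
The mode of a Gamma(a, b) with a ≥ 1 (shape–rate) is (a−1)/b = 39/5.7 ≈ 6.842.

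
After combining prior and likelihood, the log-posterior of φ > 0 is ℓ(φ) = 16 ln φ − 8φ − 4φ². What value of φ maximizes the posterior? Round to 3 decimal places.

ℓ'(φ) = 16/φ − 8 − 8φ. Setting this to zero and multiplying by φ: 8φ² + 8φ − 16 = 0.
φ = (−8 + √(8² + 4·8·16)) / (2·8) = (−8 + √576) / 16 = (−8 + 24)/16 = 1.
ℓ''(φ) = −16/φ² − 8 < 0, confirming a maximum.

φ̂_MAP = 1.000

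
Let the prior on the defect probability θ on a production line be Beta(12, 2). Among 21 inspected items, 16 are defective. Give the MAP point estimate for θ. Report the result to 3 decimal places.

θ̂_MAP = 0.818

Prior: Beta(12, 2).
Data: 16 successes in 21 trials. The binomial likelihood contributes θ^16(1−θ)^5, so the posterior is Beta(12+16, 2+5) = Beta(28, 7).
For Beta(a, b) with a, b > 1 the mode is (a−1)/(a+b−2) = 27/33 ≈ 0.818.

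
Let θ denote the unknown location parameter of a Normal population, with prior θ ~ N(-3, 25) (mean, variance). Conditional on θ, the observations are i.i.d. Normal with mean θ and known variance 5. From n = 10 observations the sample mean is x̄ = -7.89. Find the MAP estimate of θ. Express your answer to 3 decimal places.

θ̂_MAP = -7.794

n = 10, x̄ = -7.89.
For a Normal prior and Normal likelihood with known variance, the posterior is Normal; its mode equals its mean, the precision-weighted average.
Prior precision 1/σ₀² = 1/25 = 0.04; data precision n/σ² = 10/5 = 2.
θ̂ = (0.04·(-3) + 2·(-7.89)) / (0.04 + 2) = (-15.9)/2.04 = -265/34 ≈ -7.794.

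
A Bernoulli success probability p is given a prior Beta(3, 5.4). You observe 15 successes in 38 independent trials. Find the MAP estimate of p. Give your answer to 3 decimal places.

Prior: Beta(3, 5.4).
Data: 15 successes in 38 trials. The binomial likelihood contributes p^15(1−p)^23, so the posterior is Beta(3+15, 5.4+23) = Beta(18, 28.4).
For Beta(a, b) with a, b > 1 the mode is (a−1)/(a+b−2) = 17/44.4 ≈ 0.383.

p̂_MAP = 0.383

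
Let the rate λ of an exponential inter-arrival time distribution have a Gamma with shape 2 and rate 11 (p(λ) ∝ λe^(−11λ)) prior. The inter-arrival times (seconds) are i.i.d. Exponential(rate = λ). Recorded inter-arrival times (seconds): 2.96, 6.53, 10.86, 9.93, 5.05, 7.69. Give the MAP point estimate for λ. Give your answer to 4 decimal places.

λ̂_MAP = 0.1296

The Exponential(rate=λ) likelihood is ∝ λ^n e^(−λΣtᵢ). Here n = 6 and Σtᵢ = 2.96 + 6.53 + 10.86 + 9.93 + 5.05 + 7.69 = 43.02.
Posterior ∝ λe^(−11λ) · λ^6e^(−43.02λ) = λ^7e^(−54.02λ), i.e. Gamma(8, 54.02).
Mode = (a−1)/b = 7/54.02 ≈ 0.1296.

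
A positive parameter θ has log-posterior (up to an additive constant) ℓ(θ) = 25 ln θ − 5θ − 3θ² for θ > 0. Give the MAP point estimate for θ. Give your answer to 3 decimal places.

θ̂_MAP = 1.667

ℓ'(θ) = 25/θ − 5 − 6θ. Setting this to zero and multiplying by θ: 6θ² + 5θ − 25 = 0.
θ = (−5 + √(5² + 4·6·25)) / (2·6) = (−5 + √625) / 12 = (−5 + 25)/12 = 5/3.
ℓ''(θ) = −25/θ² − 6 < 0, confirming a maximum.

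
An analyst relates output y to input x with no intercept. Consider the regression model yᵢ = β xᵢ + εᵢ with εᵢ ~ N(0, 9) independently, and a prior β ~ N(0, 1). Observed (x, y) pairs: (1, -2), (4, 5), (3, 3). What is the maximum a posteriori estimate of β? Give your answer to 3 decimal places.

β̂_MAP = 0.771

log p(β | y) = −Σ(yᵢ − βxᵢ)²/(2·9) − β²/(2·1) + const.
Setting the derivative to zero: Σxᵢ(yᵢ − βxᵢ)/9 − β/1 = 0, so β = Σxᵢyᵢ / (Σxᵢ² + σ²/τ²).
Σxᵢyᵢ = 1·(-2) + 4·5 + 3·3 = 27; Σxᵢ² = 26; σ²/τ² = 9.
β̂_MAP = 27 / (26 + 9) = 27/35 ≈ 0.771.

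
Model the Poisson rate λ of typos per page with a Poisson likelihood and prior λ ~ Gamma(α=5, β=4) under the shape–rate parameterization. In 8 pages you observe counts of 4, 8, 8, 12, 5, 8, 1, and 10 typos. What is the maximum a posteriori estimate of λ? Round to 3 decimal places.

Σxᵢ = 4+8+8+12+5+8+1+10 = 56, with n = 8.
Posterior ∝ λ^4e^(−4λ) · λ^56e^(−8λ) = λ^60e^(−12λ), i.e. Gamma(shape=61, rate=12).
The mode of a Gamma(a, b) with a ≥ 1 (shape–rate) is (a−1)/b = 60/12 ≈ 5.000.

λ̂_MAP = 5.000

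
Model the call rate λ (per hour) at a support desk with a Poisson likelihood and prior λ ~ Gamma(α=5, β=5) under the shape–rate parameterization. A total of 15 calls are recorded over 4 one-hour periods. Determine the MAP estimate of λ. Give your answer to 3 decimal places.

Σxᵢ = 15, n = 4.
Posterior ∝ λ^4e^(−5λ) · λ^15e^(−4λ) = λ^19e^(−9λ), i.e. Gamma(shape=20, rate=9).
The mode of a Gamma(a, b) with a ≥ 1 (shape–rate) is (a−1)/b = 19/9 ≈ 2.111.

λ̂_MAP = 2.111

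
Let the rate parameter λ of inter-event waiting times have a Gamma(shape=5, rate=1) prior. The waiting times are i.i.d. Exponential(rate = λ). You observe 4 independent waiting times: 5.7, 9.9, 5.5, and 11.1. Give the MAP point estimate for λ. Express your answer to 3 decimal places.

λ̂_MAP = 0.241

The Exponential(rate=λ) likelihood is ∝ λ^n e^(−λΣtᵢ). Here n = 4 and Σtᵢ = 5.7 + 9.9 + 5.5 + 11.1 = 32.2.
Posterior ∝ λ^4e^(−1λ) · λ^4e^(−32.2λ) = λ^8e^(−33.2λ), i.e. Gamma(9, 33.2).
Mode = (a−1)/b = 8/33.2 ≈ 0.241.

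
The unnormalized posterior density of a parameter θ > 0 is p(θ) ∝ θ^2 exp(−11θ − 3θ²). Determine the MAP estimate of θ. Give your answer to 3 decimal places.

θ̂_MAP = 0.167

ℓ'(θ) = 2/θ − 11 − 6θ. Setting this to zero and multiplying by θ: 6θ² + 11θ − 2 = 0.
θ = (−11 + √(11² + 4·6·2)) / (2·6) = (−11 + √169) / 12 = (−11 + 13)/12 = 1/6.
ℓ''(θ) = −2/θ² − 6 < 0, confirming a maximum.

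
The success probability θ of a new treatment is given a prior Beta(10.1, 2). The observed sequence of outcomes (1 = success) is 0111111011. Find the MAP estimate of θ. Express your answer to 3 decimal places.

θ̂_MAP = 0.851

Prior: Beta(10.1, 2).
Data: 8 successes in 10 trials (from the sequence). The binomial likelihood contributes θ^8(1−θ)^2, so the posterior is Beta(10.1+8, 2+2) = Beta(18.1, 4).
For Beta(a, b) with a, b > 1 the mode is (a−1)/(a+b−2) = 17.1/20.1 ≈ 0.851.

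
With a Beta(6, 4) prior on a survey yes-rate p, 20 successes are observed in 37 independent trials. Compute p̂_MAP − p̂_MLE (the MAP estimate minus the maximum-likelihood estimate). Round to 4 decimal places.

MAP − MLE = 0.0150

Posterior is Beta(26, 21); MAP = (26−1)/(47−2) = 25/45 ≈ 0.55556.
MLE ignores the prior: p̂_MLE = k/n = 20/37 ≈ 0.54054.
Difference = 25/45 − 20/37 = 5/333 ≈ 0.0150.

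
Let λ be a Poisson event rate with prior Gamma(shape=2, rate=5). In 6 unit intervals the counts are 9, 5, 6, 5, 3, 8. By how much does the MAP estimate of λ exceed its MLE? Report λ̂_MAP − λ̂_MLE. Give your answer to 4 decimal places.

MAP − MLE = -2.6364

Σxᵢ = 36. Posterior is Gamma(38, 11); MAP = (38−1)/11 = 37/11 ≈ 3.36364.
MLE = x̄ = 36/6 ≈ 6.00000.
Difference = 37/11 − 36/6 = -29/11 ≈ -2.6364.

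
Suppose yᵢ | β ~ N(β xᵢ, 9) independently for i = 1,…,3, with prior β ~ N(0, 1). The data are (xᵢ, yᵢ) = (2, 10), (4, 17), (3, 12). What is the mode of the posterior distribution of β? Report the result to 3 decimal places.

β̂_MAP = 3.263

log p(β | y) = −Σ(yᵢ − βxᵢ)²/(2·9) − β²/(2·1) + const.
Setting the derivative to zero: Σxᵢ(yᵢ − βxᵢ)/9 − β/1 = 0, so β = Σxᵢyᵢ / (Σxᵢ² + σ²/τ²).
Σxᵢyᵢ = 2·10 + 4·17 + 3·12 = 124; Σxᵢ² = 29; σ²/τ² = 9.
β̂_MAP = 124 / (29 + 9) = 124/38 ≈ 3.263.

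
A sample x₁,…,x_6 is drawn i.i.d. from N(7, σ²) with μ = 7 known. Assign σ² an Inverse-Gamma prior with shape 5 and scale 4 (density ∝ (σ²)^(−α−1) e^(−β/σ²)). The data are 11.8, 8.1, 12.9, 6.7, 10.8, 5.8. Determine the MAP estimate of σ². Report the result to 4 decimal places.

σ̂²_MAP = 4.6128

Sum of squared deviations about the known mean: SS = (11.8−7)² + (8.1−7)² + (12.9−7)² + (6.7−7)² + (10.8−7)² + (5.8−7)² = 75.03.
The Normal likelihood contributes (σ²)^(−n/2) exp(−SS/(2σ²)), so the posterior is Inverse-Gamma(α + n/2, β + SS/2) = Inverse-Gamma(8, 41.515).
The mode of Inverse-Gamma(a, b) is b/(a+1) = 41.515/9 ≈ 4.6128.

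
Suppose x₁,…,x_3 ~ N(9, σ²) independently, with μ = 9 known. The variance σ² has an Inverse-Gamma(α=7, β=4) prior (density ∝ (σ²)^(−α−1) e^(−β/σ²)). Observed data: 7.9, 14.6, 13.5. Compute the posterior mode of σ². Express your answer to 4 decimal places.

Sum of squared deviations about the known mean: SS = (7.9−9)² + (14.6−9)² + (13.5−9)² = 52.82.
The Normal likelihood contributes (σ²)^(−n/2) exp(−SS/(2σ²)), so the posterior is Inverse-Gamma(α + n/2, β + SS/2) = Inverse-Gamma(8.5, 30.41).
The mode of Inverse-Gamma(a, b) is b/(a+1) = 30.41/9.5 ≈ 3.2011.

σ̂²_MAP = 3.2011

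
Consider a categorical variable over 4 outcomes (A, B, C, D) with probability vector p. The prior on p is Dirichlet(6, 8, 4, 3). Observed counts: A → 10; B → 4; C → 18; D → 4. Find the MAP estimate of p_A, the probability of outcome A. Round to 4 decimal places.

MAP estimate of p_A = 0.2830

The posterior is Dirichlet(αᵢ + nᵢ) = Dirichlet(16, 12, 22, 7).
For a Dirichlet(a₁,…,a_K) with all aᵢ > 1, the mode has j-th component (aⱼ − 1)/(Σaᵢ − K).
Here Σaᵢ = 57 and K = 4, so p_A = (16 − 1)/(57 − 4) = 15/53 ≈ 0.2830.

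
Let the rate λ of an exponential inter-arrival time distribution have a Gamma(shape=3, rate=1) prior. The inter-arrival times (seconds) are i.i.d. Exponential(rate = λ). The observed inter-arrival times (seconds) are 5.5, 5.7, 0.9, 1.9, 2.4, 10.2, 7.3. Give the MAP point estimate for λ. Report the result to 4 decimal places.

The Exponential(rate=λ) likelihood is ∝ λ^n e^(−λΣtᵢ). Here n = 7 and Σtᵢ = 5.5 + 5.7 + 0.9 + 1.9 + 2.4 + 10.2 + 7.3 = 33.9.
Posterior ∝ λ^2e^(−1λ) · λ^7e^(−33.9λ) = λ^9e^(−34.9λ), i.e. Gamma(10, 34.9).
Mode = (a−1)/b = 9/34.9 ≈ 0.2579.

λ̂_MAP = 0.2579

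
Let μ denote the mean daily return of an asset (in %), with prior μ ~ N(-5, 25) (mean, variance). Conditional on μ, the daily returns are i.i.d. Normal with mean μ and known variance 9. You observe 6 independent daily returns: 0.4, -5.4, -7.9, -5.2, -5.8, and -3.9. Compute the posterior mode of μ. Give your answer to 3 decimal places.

μ̂_MAP = -4.654

n = 6; x̄ = (0.4 + (-5.4) + (-7.9) + (-5.2) + (-5.8) + (-3.9))/6 = -27.8/6 = -139/30 ≈ -4.6333.
For a Normal prior and Normal likelihood with known variance, the posterior is Normal; its mode equals its mean, the precision-weighted average.
Prior precision 1/σ₀² = 1/25 = 0.04; data precision n/σ² = 6/9 = 2/3.
μ̂ = (0.04·(-5) + (2/3)·(-139/30)) / (0.04 + 2/3) = (-148/45)/(53/75) = -740/159 ≈ -4.654.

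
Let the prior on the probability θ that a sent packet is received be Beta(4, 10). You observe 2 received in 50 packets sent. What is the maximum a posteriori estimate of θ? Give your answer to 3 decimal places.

θ̂_MAP = 0.081

Prior: Beta(4, 10).
Data: 2 successes in 50 trials. The binomial likelihood contributes θ^2(1−θ)^48, so the posterior is Beta(4+2, 10+48) = Beta(6, 58).
For Beta(a, b) with a, b > 1 the mode is (a−1)/(a+b−2) = 5/62 ≈ 0.081.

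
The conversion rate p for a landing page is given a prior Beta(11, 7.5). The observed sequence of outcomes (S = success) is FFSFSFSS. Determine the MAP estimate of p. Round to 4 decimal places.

p̂_MAP = 0.5714

Prior: Beta(11, 7.5).
Data: 4 successes in 8 trials (from the sequence). The binomial likelihood contributes p^4(1−p)^4, so the posterior is Beta(11+4, 7.5+4) = Beta(15, 11.5).
For Beta(a, b) with a, b > 1 the mode is (a−1)/(a+b−2) = 14/24.5 ≈ 0.5714.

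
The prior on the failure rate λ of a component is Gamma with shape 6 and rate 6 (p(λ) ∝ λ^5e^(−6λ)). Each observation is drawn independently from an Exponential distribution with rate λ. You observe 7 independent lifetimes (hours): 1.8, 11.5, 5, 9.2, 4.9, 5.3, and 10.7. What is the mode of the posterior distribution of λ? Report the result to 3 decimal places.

λ̂_MAP = 0.221

The Exponential(rate=λ) likelihood is ∝ λ^n e^(−λΣtᵢ). Here n = 7 and Σtᵢ = 1.8 + 11.5 + 5 + 9.2 + 4.9 + 5.3 + 10.7 = 48.4.
Posterior ∝ λ^5e^(−6λ) · λ^7e^(−48.4λ) = λ^12e^(−54.4λ), i.e. Gamma(13, 54.4).
Mode = (a−1)/b = 12/54.4 ≈ 0.221.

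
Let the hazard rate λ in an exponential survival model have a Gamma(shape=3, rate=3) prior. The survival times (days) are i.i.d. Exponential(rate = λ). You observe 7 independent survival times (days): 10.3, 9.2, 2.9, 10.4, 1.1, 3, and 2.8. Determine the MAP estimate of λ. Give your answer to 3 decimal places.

The Exponential(rate=λ) likelihood is ∝ λ^n e^(−λΣtᵢ). Here n = 7 and Σtᵢ = 10.3 + 9.2 + 2.9 + 10.4 + 1.1 + 3 + 2.8 = 39.7.
Posterior ∝ λ^2e^(−3λ) · λ^7e^(−39.7λ) = λ^9e^(−42.7λ), i.e. Gamma(10, 42.7).
Mode = (a−1)/b = 9/42.7 ≈ 0.211.

λ̂_MAP = 0.211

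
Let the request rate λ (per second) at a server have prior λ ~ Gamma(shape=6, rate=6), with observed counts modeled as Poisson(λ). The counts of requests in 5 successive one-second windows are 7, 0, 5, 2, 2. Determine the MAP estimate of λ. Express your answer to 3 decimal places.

Σxᵢ = 7+0+5+2+2 = 16, with n = 5.
Posterior ∝ λ^5e^(−6λ) · λ^16e^(−5λ) = λ^21e^(−11λ), i.e. Gamma(shape=22, rate=11).
The mode of a Gamma(a, b) with a ≥ 1 (shape–rate) is (a−1)/b = 21/11 ≈ 1.909.

λ̂_MAP = 1.909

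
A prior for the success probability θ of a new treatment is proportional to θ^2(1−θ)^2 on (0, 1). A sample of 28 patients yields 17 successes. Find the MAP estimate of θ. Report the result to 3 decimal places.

θ̂_MAP = 0.594

The prior density ∝ θ^2(1−θ)^2 is the kernel of Beta(3, 3).
Data: 17 successes in 28 trials. The binomial likelihood contributes θ^17(1−θ)^11, so the posterior is Beta(3+17, 3+11) = Beta(20, 14).
For Beta(a, b) with a, b > 1 the mode is (a−1)/(a+b−2) = 19/32 ≈ 0.594.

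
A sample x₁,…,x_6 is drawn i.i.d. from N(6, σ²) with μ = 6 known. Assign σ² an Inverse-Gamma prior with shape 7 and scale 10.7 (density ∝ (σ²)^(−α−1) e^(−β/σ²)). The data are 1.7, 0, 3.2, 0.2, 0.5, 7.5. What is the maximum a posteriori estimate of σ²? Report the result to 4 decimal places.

Sum of squared deviations about the known mean: SS = (1.7−6)² + (0−6)² + (3.2−6)² + (0.2−6)² + (0.5−6)² + (7.5−6)² = 128.47.
The Normal likelihood contributes (σ²)^(−n/2) exp(−SS/(2σ²)), so the posterior is Inverse-Gamma(α + n/2, β + SS/2) = Inverse-Gamma(10, 74.935).
The mode of Inverse-Gamma(a, b) is b/(a+1) = 74.935/11 ≈ 6.8123.

σ̂²_MAP = 6.8123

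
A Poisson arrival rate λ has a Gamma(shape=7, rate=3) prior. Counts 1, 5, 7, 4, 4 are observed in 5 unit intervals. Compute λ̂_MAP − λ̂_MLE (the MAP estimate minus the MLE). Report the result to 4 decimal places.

MAP − MLE = -0.8250

Σxᵢ = 21. Posterior is Gamma(28, 8); MAP = (28−1)/8 = 27/8 ≈ 3.37500.
MLE = x̄ = 21/5 ≈ 4.20000.
Difference = 27/8 − 21/5 = -33/40 ≈ -0.8250.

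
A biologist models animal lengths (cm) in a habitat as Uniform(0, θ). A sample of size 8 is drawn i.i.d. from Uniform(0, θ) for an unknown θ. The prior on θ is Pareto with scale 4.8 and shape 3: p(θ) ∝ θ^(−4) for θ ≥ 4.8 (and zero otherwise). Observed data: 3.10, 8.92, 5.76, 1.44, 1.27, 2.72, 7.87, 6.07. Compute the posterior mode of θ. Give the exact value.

The Uniform(0, θ) likelihood is θ^(−n) for θ ≥ max(xᵢ), zero otherwise. Here max(xᵢ) = 8.92.
Posterior ∝ θ^(−4) · θ^(−8) = θ^(−12) on θ ≥ max(4.8, 8.92) = 8.92.
This density is strictly decreasing in θ, so the posterior mode lies at the lower boundary of the support.

θ̂_MAP = 8.92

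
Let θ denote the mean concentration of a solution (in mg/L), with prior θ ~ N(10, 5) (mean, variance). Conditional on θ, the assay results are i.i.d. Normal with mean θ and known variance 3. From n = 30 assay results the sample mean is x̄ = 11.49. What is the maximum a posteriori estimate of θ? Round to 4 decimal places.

θ̂_MAP = 11.4608

n = 30, x̄ = 11.49.
For a Normal prior and Normal likelihood with known variance, the posterior is Normal; its mode equals its mean, the precision-weighted average.
Prior precision 1/σ₀² = 1/5 = 0.2; data precision n/σ² = 30/3 = 10.
θ̂ = (0.2·10 + 10·11.49) / (0.2 + 10) = 116.9/10.2 = 1169/102 ≈ 11.4608.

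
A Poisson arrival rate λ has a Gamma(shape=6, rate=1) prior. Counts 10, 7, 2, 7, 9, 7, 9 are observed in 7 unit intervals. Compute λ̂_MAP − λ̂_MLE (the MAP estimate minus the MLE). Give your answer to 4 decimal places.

MAP − MLE = -0.2857

Σxᵢ = 51. Posterior is Gamma(57, 8); MAP = (57−1)/8 = 56/8 ≈ 7.00000.
MLE = x̄ = 51/7 ≈ 7.28571.
Difference = 56/8 − 51/7 = -2/7 ≈ -0.2857.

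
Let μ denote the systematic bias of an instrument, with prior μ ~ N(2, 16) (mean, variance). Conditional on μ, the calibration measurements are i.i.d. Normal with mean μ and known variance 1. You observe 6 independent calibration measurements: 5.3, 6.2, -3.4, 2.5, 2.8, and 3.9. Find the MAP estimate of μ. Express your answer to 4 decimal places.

μ̂_MAP = 2.8742

n = 6; x̄ = (5.3 + 6.2 + (-3.4) + 2.5 + 2.8 + 3.9)/6 = 17.3/6 = 173/60 ≈ 2.8833.
For a Normal prior and Normal likelihood with known variance, the posterior is Normal; its mode equals its mean, the precision-weighted average.
Prior precision 1/σ₀² = 1/16 = 0.0625; data precision n/σ² = 6/1 = 6.
μ̂ = (0.0625·2 + 6·(173/60)) / (0.0625 + 6) = 17.425/6.0625 = 1394/485 ≈ 2.8742.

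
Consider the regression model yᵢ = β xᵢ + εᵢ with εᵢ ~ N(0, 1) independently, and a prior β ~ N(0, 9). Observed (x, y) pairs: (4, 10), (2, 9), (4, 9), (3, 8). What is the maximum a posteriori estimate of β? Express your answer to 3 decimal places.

log p(β | y) = −Σ(yᵢ − βxᵢ)²/(2·1) − β²/(2·9) + const.
Setting the derivative to zero: Σxᵢ(yᵢ − βxᵢ)/1 − β/9 = 0, so β = Σxᵢyᵢ / (Σxᵢ² + σ²/τ²).
Σxᵢyᵢ = 4·10 + 2·9 + 4·9 + 3·8 = 118; Σxᵢ² = 45; σ²/τ² = 1/9.
β̂_MAP = 118 / (45 + 1/9) = 118/(406/9) = 531/203 ≈ 2.616.

β̂_MAP = 2.616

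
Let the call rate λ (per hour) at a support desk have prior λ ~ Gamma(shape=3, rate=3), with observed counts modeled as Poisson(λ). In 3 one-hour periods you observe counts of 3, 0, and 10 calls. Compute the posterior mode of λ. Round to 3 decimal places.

λ̂_MAP = 2.500

Σxᵢ = 3+0+10 = 13, with n = 3.
Posterior ∝ λ^2e^(−3λ) · λ^13e^(−3λ) = λ^15e^(−6λ), i.e. Gamma(shape=16, rate=6).
The mode of a Gamma(a, b) with a ≥ 1 (shape–rate) is (a−1)/b = 15/6 ≈ 2.500.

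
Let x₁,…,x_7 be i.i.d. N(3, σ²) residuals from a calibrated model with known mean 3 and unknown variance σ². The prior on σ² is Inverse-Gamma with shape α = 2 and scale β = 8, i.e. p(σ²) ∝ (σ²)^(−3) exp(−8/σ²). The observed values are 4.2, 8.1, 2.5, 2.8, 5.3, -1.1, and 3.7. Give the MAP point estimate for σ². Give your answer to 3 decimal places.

σ̂²_MAP = 5.102

Sum of squared deviations about the known mean: SS = (4.2−3)² + (8.1−3)² + (2.5−3)² + (2.8−3)² + (5.3−3)² + (-1.1−3)² + (3.7−3)² = 50.33.
The Normal likelihood contributes (σ²)^(−n/2) exp(−SS/(2σ²)), so the posterior is Inverse-Gamma(α + n/2, β + SS/2) = Inverse-Gamma(5.5, 33.165).
The mode of Inverse-Gamma(a, b) is b/(a+1) = 33.165/6.5 ≈ 5.102.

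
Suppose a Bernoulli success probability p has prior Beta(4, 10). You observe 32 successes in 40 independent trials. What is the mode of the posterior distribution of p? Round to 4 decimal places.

Prior: Beta(4, 10).
Data: 32 successes in 40 trials. The binomial likelihood contributes p^32(1−p)^8, so the posterior is Beta(4+32, 10+8) = Beta(36, 18).
For Beta(a, b) with a, b > 1 the mode is (a−1)/(a+b−2) = 35/52 ≈ 0.6731.

p̂_MAP = 0.6731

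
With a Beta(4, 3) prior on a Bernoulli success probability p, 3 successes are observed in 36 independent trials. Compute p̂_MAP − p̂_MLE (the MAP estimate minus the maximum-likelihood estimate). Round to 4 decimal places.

Posterior is Beta(7, 36); MAP = (7−1)/(43−2) = 6/41 ≈ 0.14634.
MLE ignores the prior: p̂_MLE = k/n = 3/36 ≈ 0.08333.
Difference = 6/41 − 3/36 = 31/492 ≈ 0.0630.

MAP − MLE = 0.0630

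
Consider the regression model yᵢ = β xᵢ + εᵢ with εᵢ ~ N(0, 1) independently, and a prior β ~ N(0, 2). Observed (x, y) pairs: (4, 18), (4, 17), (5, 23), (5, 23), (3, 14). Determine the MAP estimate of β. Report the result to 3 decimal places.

β̂_MAP = 4.503

log p(β | y) = −Σ(yᵢ − βxᵢ)²/(2·1) − β²/(2·2) + const.
Setting the derivative to zero: Σxᵢ(yᵢ − βxᵢ)/1 − β/2 = 0, so β = Σxᵢyᵢ / (Σxᵢ² + σ²/τ²).
Σxᵢyᵢ = 4·18 + 4·17 + 5·23 + 5·23 + 3·14 = 412; Σxᵢ² = 91; σ²/τ² = 0.5.
β̂_MAP = 412 / (91 + 0.5) = 412/91.5 ≈ 4.503.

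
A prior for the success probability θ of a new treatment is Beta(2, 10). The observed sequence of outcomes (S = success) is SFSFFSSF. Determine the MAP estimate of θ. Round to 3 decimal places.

Prior: Beta(2, 10).
Data: 4 successes in 8 trials (from the sequence). The binomial likelihood contributes θ^4(1−θ)^4, so the posterior is Beta(2+4, 10+4) = Beta(6, 14).
For Beta(a, b) with a, b > 1 the mode is (a−1)/(a+b−2) = 5/18 ≈ 0.278.

θ̂_MAP = 0.278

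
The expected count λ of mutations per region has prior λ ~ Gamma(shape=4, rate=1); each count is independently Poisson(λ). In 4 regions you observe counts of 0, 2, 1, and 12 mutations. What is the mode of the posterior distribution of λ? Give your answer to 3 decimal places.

Σxᵢ = 0+2+1+12 = 15, with n = 4.
Posterior ∝ λ^3e^(−1λ) · λ^15e^(−4λ) = λ^18e^(−5λ), i.e. Gamma(shape=19, rate=5).
The mode of a Gamma(a, b) with a ≥ 1 (shape–rate) is (a−1)/b = 18/5 ≈ 3.600.

λ̂_MAP = 3.600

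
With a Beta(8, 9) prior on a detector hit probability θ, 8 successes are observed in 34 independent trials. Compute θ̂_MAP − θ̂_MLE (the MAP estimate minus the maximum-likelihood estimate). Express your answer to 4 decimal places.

Posterior is Beta(16, 35); MAP = (16−1)/(51−2) = 15/49 ≈ 0.30612.
MLE ignores the prior: θ̂_MLE = k/n = 8/34 ≈ 0.23529.
Difference = 15/49 − 8/34 = 59/833 ≈ 0.0708.

MAP − MLE = 0.0708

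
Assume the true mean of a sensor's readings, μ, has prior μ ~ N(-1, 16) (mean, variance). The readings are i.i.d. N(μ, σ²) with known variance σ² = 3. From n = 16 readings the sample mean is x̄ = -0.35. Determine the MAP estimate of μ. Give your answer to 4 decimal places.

n = 16, x̄ = -0.35.
For a Normal prior and Normal likelihood with known variance, the posterior is Normal; its mode equals its mean, the precision-weighted average.
Prior precision 1/σ₀² = 1/16 = 0.0625; data precision n/σ² = 16/3.
μ̂ = (0.0625·(-1) + (16/3)·(-0.35)) / (0.0625 + 16/3) = (-463/240)/(259/48) = -463/1295 ≈ -0.3575.

μ̂_MAP = -0.3575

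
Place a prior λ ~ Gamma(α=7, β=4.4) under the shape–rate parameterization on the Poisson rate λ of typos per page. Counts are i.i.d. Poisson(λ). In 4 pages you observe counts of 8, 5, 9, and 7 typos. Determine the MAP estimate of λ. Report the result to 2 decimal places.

λ̂_MAP = 4.17

Σxᵢ = 8+5+9+7 = 29, with n = 4.
Posterior ∝ λ^6e^(−4.4λ) · λ^29e^(−4λ) = λ^35e^(−8.4λ), i.e. Gamma(shape=36, rate=8.4).
The mode of a Gamma(a, b) with a ≥ 1 (shape–rate) is (a−1)/b = 35/8.4 ≈ 4.17.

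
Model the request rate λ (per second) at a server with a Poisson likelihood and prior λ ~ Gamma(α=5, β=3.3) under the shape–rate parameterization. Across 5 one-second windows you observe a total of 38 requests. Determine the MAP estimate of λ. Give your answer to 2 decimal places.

Σxᵢ = 38, n = 5.
Posterior ∝ λ^4e^(−3.3λ) · λ^38e^(−5λ) = λ^42e^(−8.3λ), i.e. Gamma(shape=43, rate=8.3).
The mode of a Gamma(a, b) with a ≥ 1 (shape–rate) is (a−1)/b = 42/8.3 ≈ 5.06.

λ̂_MAP = 5.06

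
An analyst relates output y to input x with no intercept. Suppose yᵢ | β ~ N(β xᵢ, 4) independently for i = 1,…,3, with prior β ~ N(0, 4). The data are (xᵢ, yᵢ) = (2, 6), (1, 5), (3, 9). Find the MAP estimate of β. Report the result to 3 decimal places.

β̂_MAP = 2.933

log p(β | y) = −Σ(yᵢ − βxᵢ)²/(2·4) − β²/(2·4) + const.
Setting the derivative to zero: Σxᵢ(yᵢ − βxᵢ)/4 − β/4 = 0, so β = Σxᵢyᵢ / (Σxᵢ² + σ²/τ²).
Σxᵢyᵢ = 2·6 + 1·5 + 3·9 = 44; Σxᵢ² = 14; σ²/τ² = 1.
β̂_MAP = 44 / (14 + 1) = 44/15 ≈ 2.933.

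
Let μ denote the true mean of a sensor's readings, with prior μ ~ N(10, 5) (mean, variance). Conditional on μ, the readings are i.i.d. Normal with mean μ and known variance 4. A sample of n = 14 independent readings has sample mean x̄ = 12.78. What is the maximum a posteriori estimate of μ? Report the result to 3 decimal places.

μ̂_MAP = 12.630

n = 14, x̄ = 12.78.
For a Normal prior and Normal likelihood with known variance, the posterior is Normal; its mode equals its mean, the precision-weighted average.
Prior precision 1/σ₀² = 1/5 = 0.2; data precision n/σ² = 14/4 = 3.5.
μ̂ = (0.2·10 + 3.5·12.78) / (0.2 + 3.5) = 46.73/3.7 = 4673/370 ≈ 12.630.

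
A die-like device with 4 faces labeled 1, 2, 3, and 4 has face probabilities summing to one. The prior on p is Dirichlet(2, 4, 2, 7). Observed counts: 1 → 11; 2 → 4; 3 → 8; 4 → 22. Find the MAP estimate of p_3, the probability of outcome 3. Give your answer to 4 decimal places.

MAP estimate: 0.1607

The posterior is Dirichlet(αᵢ + nᵢ) = Dirichlet(13, 8, 10, 29).
For a Dirichlet(a₁,…,a_K) with all aᵢ > 1, the mode has j-th component (aⱼ − 1)/(Σaᵢ − K).
Here Σaᵢ = 60 and K = 4, so p_3 = (10 − 1)/(60 − 4) = 9/56 ≈ 0.1607.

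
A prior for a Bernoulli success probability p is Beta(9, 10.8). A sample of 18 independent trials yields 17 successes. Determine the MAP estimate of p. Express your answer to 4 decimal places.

Prior: Beta(9, 10.8).
Data: 17 successes in 18 trials. The binomial likelihood contributes p^17(1−p)^1, so the posterior is Beta(9+17, 10.8+1) = Beta(26, 11.8).
For Beta(a, b) with a, b > 1 the mode is (a−1)/(a+b−2) = 25/35.8 ≈ 0.6983.

p̂_MAP = 0.6983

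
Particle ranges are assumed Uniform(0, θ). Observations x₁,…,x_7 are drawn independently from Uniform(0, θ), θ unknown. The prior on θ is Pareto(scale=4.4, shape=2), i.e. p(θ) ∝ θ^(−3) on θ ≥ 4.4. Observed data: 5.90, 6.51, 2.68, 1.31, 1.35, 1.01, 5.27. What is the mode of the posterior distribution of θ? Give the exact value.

θ̂_MAP = 6.51

The Uniform(0, θ) likelihood is θ^(−n) for θ ≥ max(xᵢ), zero otherwise. Here max(xᵢ) = 6.51.
Posterior ∝ θ^(−3) · θ^(−7) = θ^(−10) on θ ≥ max(4.4, 6.51) = 6.51.
This density is strictly decreasing in θ, so the posterior mode lies at the lower boundary of the support.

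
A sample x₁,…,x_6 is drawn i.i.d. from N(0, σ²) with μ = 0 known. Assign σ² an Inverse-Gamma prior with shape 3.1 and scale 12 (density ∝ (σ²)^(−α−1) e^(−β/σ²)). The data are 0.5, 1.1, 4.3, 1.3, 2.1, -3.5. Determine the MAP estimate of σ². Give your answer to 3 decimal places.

σ̂²_MAP = 4.387

Sum of squared deviations about the known mean: SS = (0.5−0)² + (1.1−0)² + (4.3−0)² + (1.3−0)² + (2.1−0)² + (-3.5−0)² = 38.3.
The Normal likelihood contributes (σ²)^(−n/2) exp(−SS/(2σ²)), so the posterior is Inverse-Gamma(α + n/2, β + SS/2) = Inverse-Gamma(6.1, 31.15).
The mode of Inverse-Gamma(a, b) is b/(a+1) = 31.15/7.1 ≈ 4.387.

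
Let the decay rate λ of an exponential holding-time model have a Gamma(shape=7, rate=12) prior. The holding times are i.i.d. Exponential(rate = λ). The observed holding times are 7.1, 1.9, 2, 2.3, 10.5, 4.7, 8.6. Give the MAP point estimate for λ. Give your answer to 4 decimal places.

The Exponential(rate=λ) likelihood is ∝ λ^n e^(−λΣtᵢ). Here n = 7 and Σtᵢ = 7.1 + 1.9 + 2 + 2.3 + 10.5 + 4.7 + 8.6 = 37.1.
Posterior ∝ λ^6e^(−12λ) · λ^7e^(−37.1λ) = λ^13e^(−49.1λ), i.e. Gamma(14, 49.1).
Mode = (a−1)/b = 13/49.1 ≈ 0.2648.

λ̂_MAP = 0.2648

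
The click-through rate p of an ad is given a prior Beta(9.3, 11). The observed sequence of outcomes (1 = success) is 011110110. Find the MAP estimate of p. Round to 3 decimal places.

p̂_MAP = 0.524

Prior: Beta(9.3, 11).
Data: 6 successes in 9 trials (from the sequence). The binomial likelihood contributes p^6(1−p)^3, so the posterior is Beta(9.3+6, 11+3) = Beta(15.3, 14).
For Beta(a, b) with a, b > 1 the mode is (a−1)/(a+b−2) = 14.3/27.3 ≈ 0.524.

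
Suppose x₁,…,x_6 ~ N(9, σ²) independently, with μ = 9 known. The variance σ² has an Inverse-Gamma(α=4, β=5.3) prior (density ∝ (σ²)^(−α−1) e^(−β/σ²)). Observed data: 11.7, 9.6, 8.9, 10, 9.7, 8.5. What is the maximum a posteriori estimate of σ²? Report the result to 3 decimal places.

σ̂²_MAP = 1.250

Sum of squared deviations about the known mean: SS = (11.7−9)² + (9.6−9)² + (8.9−9)² + (10−9)² + (9.7−9)² + (8.5−9)² = 9.4.
The Normal likelihood contributes (σ²)^(−n/2) exp(−SS/(2σ²)), so the posterior is Inverse-Gamma(α + n/2, β + SS/2) = Inverse-Gamma(7, 10).
The mode of Inverse-Gamma(a, b) is b/(a+1) = 10/8 ≈ 1.250.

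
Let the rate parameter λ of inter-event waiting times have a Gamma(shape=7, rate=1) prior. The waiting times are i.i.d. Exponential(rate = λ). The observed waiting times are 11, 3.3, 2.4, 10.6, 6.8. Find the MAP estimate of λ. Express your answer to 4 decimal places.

λ̂_MAP = 0.3134

The Exponential(rate=λ) likelihood is ∝ λ^n e^(−λΣtᵢ). Here n = 5 and Σtᵢ = 11 + 3.3 + 2.4 + 10.6 + 6.8 = 34.1.
Posterior ∝ λ^6e^(−1λ) · λ^5e^(−34.1λ) = λ^11e^(−35.1λ), i.e. Gamma(12, 35.1).
Mode = (a−1)/b = 11/35.1 ≈ 0.3134.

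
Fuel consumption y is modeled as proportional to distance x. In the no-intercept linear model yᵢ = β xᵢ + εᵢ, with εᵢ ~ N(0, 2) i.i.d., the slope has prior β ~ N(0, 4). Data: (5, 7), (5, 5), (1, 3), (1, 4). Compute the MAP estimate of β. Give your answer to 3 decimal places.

β̂_MAP = 1.276

log p(β | y) = −Σ(yᵢ − βxᵢ)²/(2·2) − β²/(2·4) + const.
Setting the derivative to zero: Σxᵢ(yᵢ − βxᵢ)/2 − β/4 = 0, so β = Σxᵢyᵢ / (Σxᵢ² + σ²/τ²).
Σxᵢyᵢ = 5·7 + 5·5 + 1·3 + 1·4 = 67; Σxᵢ² = 52; σ²/τ² = 0.5.
β̂_MAP = 67 / (52 + 0.5) = 67/52.5 ≈ 1.276.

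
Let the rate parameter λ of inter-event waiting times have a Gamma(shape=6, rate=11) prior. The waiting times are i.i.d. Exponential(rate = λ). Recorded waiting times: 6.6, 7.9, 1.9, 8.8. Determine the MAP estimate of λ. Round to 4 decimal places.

The Exponential(rate=λ) likelihood is ∝ λ^n e^(−λΣtᵢ). Here n = 4 and Σtᵢ = 6.6 + 7.9 + 1.9 + 8.8 = 25.2.
Posterior ∝ λ^5e^(−11λ) · λ^4e^(−25.2λ) = λ^9e^(−36.2λ), i.e. Gamma(10, 36.2).
Mode = (a−1)/b = 9/36.2 ≈ 0.2486.

λ̂_MAP = 0.2486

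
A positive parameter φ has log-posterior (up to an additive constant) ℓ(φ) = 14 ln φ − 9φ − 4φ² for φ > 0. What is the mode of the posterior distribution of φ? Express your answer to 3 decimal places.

φ̂_MAP = 0.875

ℓ'(φ) = 14/φ − 9 − 8φ. Setting this to zero and multiplying by φ: 8φ² + 9φ − 14 = 0.
φ = (−9 + √(9² + 4·8·14)) / (2·8) = (−9 + √529) / 16 = (−9 + 23)/16 = 7/8.
ℓ''(φ) = −14/φ² − 8 < 0, confirming a maximum.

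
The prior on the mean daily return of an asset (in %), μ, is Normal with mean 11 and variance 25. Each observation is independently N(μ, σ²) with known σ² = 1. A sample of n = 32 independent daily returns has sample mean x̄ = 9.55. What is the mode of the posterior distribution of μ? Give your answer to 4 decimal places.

μ̂_MAP = 9.5518

n = 32, x̄ = 9.55.
For a Normal prior and Normal likelihood with known variance, the posterior is Normal; its mode equals its mean, the precision-weighted average.
Prior precision 1/σ₀² = 1/25 = 0.04; data precision n/σ² = 32/1 = 32.
μ̂ = (0.04·11 + 32·9.55) / (0.04 + 32) = 306.04/32.04 = 7651/801 ≈ 9.5518.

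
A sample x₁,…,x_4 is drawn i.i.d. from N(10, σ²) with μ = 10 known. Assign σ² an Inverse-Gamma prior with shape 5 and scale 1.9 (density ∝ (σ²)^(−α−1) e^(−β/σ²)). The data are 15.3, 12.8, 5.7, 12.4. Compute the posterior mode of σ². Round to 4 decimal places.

σ̂²_MAP = 3.9988

Sum of squared deviations about the known mean: SS = (15.3−10)² + (12.8−10)² + (5.7−10)² + (12.4−10)² = 60.18.
The Normal likelihood contributes (σ²)^(−n/2) exp(−SS/(2σ²)), so the posterior is Inverse-Gamma(α + n/2, β + SS/2) = Inverse-Gamma(7, 31.99).
The mode of Inverse-Gamma(a, b) is b/(a+1) = 31.99/8 ≈ 3.9988.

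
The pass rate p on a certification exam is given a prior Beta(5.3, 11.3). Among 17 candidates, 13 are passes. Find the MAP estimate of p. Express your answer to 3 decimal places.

Prior: Beta(5.3, 11.3).
Data: 13 successes in 17 trials. The binomial likelihood contributes p^13(1−p)^4, so the posterior is Beta(5.3+13, 11.3+4) = Beta(18.3, 15.3).
For Beta(a, b) with a, b > 1 the mode is (a−1)/(a+b−2) = 17.3/31.6 ≈ 0.547.

p̂_MAP = 0.547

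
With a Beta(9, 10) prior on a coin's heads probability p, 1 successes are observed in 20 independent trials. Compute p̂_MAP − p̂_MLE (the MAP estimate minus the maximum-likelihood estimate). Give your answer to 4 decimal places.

MAP − MLE = 0.1932

Posterior is Beta(10, 29); MAP = (10−1)/(39−2) = 9/37 ≈ 0.24324.
MLE ignores the prior: p̂_MLE = k/n = 1/20 ≈ 0.05000.
Difference = 9/37 − 1/20 = 143/740 ≈ 0.1932.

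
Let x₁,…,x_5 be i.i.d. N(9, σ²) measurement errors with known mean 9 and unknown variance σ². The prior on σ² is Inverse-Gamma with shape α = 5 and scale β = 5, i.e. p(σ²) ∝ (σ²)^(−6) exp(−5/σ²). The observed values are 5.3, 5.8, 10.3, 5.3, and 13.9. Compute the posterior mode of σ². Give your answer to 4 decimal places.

σ̂²_MAP = 4.3129

Sum of squared deviations about the known mean: SS = (5.3−9)² + (5.8−9)² + (10.3−9)² + (5.3−9)² + (13.9−9)² = 63.32.
The Normal likelihood contributes (σ²)^(−n/2) exp(−SS/(2σ²)), so the posterior is Inverse-Gamma(α + n/2, β + SS/2) = Inverse-Gamma(7.5, 36.66).
The mode of Inverse-Gamma(a, b) is b/(a+1) = 36.66/8.5 ≈ 4.3129.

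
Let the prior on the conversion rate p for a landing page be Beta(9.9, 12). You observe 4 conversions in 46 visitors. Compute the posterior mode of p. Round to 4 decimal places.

Prior: Beta(9.9, 12).
Data: 4 successes in 46 trials. The binomial likelihood contributes p^4(1−p)^42, so the posterior is Beta(9.9+4, 12+42) = Beta(13.9, 54).
For Beta(a, b) with a, b > 1 the mode is (a−1)/(a+b−2) = 12.9/65.9 ≈ 0.1958.

p̂_MAP = 0.1958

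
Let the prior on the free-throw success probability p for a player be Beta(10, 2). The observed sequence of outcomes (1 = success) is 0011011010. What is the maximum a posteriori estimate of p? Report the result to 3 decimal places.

p̂_MAP = 0.700

Prior: Beta(10, 2).
Data: 5 successes in 10 trials (from the sequence). The binomial likelihood contributes p^5(1−p)^5, so the posterior is Beta(10+5, 2+5) = Beta(15, 7).
For Beta(a, b) with a, b > 1 the mode is (a−1)/(a+b−2) = 14/20 ≈ 0.700.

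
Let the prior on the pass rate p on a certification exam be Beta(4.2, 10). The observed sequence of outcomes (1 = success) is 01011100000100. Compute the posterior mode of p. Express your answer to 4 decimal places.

p̂_MAP = 0.3130

Prior: Beta(4.2, 10).
Data: 5 successes in 14 trials (from the sequence). The binomial likelihood contributes p^5(1−p)^9, so the posterior is Beta(4.2+5, 10+9) = Beta(9.2, 19).
For Beta(a, b) with a, b > 1 the mode is (a−1)/(a+b−2) = 8.2/26.2 ≈ 0.3130.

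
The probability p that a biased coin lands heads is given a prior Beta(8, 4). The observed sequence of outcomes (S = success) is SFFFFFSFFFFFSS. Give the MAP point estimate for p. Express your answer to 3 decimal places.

Prior: Beta(8, 4).
Data: 4 successes in 14 trials (from the sequence). The binomial likelihood contributes p^4(1−p)^10, so the posterior is Beta(8+4, 4+10) = Beta(12, 14).
For Beta(a, b) with a, b > 1 the mode is (a−1)/(a+b−2) = 11/24 ≈ 0.458.

p̂_MAP = 0.458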